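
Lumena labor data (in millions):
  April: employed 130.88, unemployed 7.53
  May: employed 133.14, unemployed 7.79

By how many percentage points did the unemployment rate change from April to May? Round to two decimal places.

April: labor force = 130.88 + 7.53 = 138.41; u = 7.53/138.41 = 5.44%.
May: labor force = 133.14 + 7.79 = 140.93; u = 7.79/140.93 = 5.53%.
Change = 5.53% − 5.44% = +0.09 pp.

The unemployment rate changed by +0.09 percentage points.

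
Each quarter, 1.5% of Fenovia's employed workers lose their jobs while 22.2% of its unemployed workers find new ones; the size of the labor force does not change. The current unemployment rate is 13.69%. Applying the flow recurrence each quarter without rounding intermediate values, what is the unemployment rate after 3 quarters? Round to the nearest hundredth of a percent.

With a fixed labor force, u_{t+1} = u_t + s·(1−u_t) − f·u_t = u_t·(1−s−f) + s.
Here 1−s−f = 0.763 and s = 0.015.
u_1 = 0.136900 × 0.763 + 0.015 = 0.119455.
u_2 = 0.119455 × 0.763 + 0.015 = 0.106144.
u_3 = 0.106144 × 0.763 + 0.015 = 0.095988.

Unemployment rate after three quarters ≈ 9.60%.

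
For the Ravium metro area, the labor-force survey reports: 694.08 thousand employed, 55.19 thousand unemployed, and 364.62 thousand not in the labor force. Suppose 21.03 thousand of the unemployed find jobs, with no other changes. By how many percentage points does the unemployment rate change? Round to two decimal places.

Initially, labor force = 694.08 + 55.19 = 749.27 thousand, so u = 55.19/749.27 = 7.37%.
After the change, unemployed falls and employed rises by 21.03; labor force unchanged → E = 715.11, U = 34.16, labor force = 749.27 thousand.
New unemployment rate = 34.16 / 749.27 = 4.56%.
Change = 4.56% − 7.37% = −2.81 percentage points.

The unemployment rate changes by −2.81 percentage points.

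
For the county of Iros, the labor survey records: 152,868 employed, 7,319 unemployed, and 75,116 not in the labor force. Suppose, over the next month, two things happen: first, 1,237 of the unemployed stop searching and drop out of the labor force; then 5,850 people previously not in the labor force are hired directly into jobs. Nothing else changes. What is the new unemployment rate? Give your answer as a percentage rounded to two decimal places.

New unemployment rate ≈ 3.69%.

Initially, labor force = 152,868 + 7,319 = 160,187, so u = 7,319/160,187 = 4.57%.
After the first change, unemployed and labor force both fall by 1,237 → E = 152,868, U = 6,082, labor force = 158,950.
After the second change, employed and labor force both rise by 5,850; unemployed unchanged → E = 158,718, U = 6,082, labor force = 164,800.
New unemployment rate = 6,082 / 164,800 = 3.69%.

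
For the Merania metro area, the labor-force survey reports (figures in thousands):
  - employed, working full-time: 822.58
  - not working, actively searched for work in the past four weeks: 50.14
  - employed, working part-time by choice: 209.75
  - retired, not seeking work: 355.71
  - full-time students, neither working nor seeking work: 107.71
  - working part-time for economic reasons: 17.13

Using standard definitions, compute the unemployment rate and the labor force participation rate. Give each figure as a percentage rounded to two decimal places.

Unemployment rate ≈ 4.56%; labor force participation rate ≈ 70.35%.

Employed = 822.58 + 209.75 + 17.13 = 1,049.46 thousand (anyone who worked, including part-time for economic reasons, counts as employed).
Unemployed = 50.14 thousand.
Labor force = 1,049.46 + 50.14 = 1,099.60 thousand.
Not in labor force = 355.71 + 107.71 = 463.42 thousand (those not working and not actively searching are outside the labor force).
Civilian working-age population = 1,099.60 + 463.42 = 1,563.02 thousand.
Unemployment rate = 50.14 / 1,099.60 = 4.56%.
Labor force participation rate = 1,099.60 / 1,563.02 = 70.35%.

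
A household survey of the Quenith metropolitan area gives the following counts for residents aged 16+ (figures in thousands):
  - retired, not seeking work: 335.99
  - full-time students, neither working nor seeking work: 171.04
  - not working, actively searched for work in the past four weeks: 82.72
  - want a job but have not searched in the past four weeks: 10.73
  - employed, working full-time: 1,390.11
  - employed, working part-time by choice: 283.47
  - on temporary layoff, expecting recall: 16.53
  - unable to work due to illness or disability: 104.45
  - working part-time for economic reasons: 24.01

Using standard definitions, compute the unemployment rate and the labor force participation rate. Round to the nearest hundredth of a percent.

Employed = 1,390.11 + 283.47 + 24.01 = 1,697.59 thousand (anyone who worked, including part-time for economic reasons, counts as employed).
Unemployed = 82.72 + 16.53 = 99.25 thousand (jobless and actively searching, or on temporary layoff).
Labor force = 1,697.59 + 99.25 = 1,796.84 thousand.
Not in labor force = 335.99 + 171.04 + 10.73 + 104.45 = 622.21 thousand (those not working and not actively searching are outside the labor force — including those who want a job but have given up searching).
Civilian working-age population = 1,796.84 + 622.21 = 2,419.05 thousand.
Unemployment rate = 99.25 / 1,796.84 = 5.52%.
Labor force participation rate = 1,796.84 / 2,419.05 = 74.28%.

Unemployment rate ≈ 5.52%; labor force participation rate ≈ 74.28%.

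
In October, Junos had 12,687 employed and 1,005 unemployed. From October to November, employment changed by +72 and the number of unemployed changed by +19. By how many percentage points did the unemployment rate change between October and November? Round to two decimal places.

October: labor force = 12,687 + 1,005 = 13,692; u = 1,005/13,692 = 7.34%.
November: labor force = 12,759 + 1,024 = 13,783; u = 1,024/13,783 = 7.43%.
Change = 7.43% − 7.34% = +0.09 pp.

The unemployment rate changed by +0.09 percentage points.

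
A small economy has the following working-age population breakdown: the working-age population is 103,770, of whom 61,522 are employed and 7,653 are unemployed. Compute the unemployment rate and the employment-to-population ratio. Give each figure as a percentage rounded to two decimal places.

Unemployment rate ≈ 11.06%; employment-population ratio ≈ 59.29%.

Labor force = employed + unemployed = 61,522 + 7,653 = 69,175.
Unemployment rate = 7,653 / 69,175 = 11.06%.
Employment-population ratio = 61,522 / 103,770 = 59.29%.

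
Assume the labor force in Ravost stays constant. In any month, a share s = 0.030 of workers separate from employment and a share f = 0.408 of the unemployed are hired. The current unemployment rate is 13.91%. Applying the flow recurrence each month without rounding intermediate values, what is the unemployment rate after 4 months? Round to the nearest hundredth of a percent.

Unemployment rate after four months ≈ 7.55%.

With a fixed labor force, u_{t+1} = u_t + s·(1−u_t) − f·u_t = u_t·(1−s−f) + s.
Here 1−s−f = 0.562 and s = 0.030.
u_1 = 0.139100 × 0.562 + 0.030 = 0.108174.
u_2 = 0.108174 × 0.562 + 0.030 = 0.090794.
u_3 = 0.090794 × 0.562 + 0.030 = 0.081026.
u_4 = 0.081026 × 0.562 + 0.030 = 0.075537.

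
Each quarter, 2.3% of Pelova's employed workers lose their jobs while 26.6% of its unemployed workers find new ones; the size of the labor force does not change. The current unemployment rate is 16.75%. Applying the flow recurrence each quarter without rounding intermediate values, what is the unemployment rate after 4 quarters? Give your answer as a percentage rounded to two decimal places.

With a fixed labor force, u_{t+1} = u_t + s·(1−u_t) − f·u_t = u_t·(1−s−f) + s.
Here 1−s−f = 0.711 and s = 0.023.
u_1 = 0.167500 × 0.711 + 0.023 = 0.142093.
u_2 = 0.142093 × 0.711 + 0.023 = 0.124028.
u_3 = 0.124028 × 0.711 + 0.023 = 0.111184.
u_4 = 0.111184 × 0.711 + 0.023 = 0.102052.

Unemployment rate after four quarters ≈ 10.21%.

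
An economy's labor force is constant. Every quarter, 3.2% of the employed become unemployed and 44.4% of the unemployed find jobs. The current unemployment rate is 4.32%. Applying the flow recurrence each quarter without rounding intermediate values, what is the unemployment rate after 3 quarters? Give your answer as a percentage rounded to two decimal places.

With a fixed labor force, u_{t+1} = u_t + s·(1−u_t) − f·u_t = u_t·(1−s−f) + s.
Here 1−s−f = 0.524 and s = 0.032.
u_1 = 0.043200 × 0.524 + 0.032 = 0.054637.
u_2 = 0.054637 × 0.524 + 0.032 = 0.060630.
u_3 = 0.060630 × 0.524 + 0.032 = 0.063770.

Unemployment rate after three quarters ≈ 6.38%.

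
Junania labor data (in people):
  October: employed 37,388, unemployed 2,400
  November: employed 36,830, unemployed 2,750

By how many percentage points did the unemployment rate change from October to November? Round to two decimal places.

The unemployment rate changed by +0.92 percentage points.

October: labor force = 37,388 + 2,400 = 39,788; u = 2,400/39,788 = 6.03%.
November: labor force = 36,830 + 2,750 = 39,580; u = 2,750/39,580 = 6.95%.
Change = 6.95% − 6.03% = +0.92 pp.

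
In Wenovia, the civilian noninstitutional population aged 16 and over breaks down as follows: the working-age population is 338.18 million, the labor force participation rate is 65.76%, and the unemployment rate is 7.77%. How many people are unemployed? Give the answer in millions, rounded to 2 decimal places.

About 17.28 million are unemployed.

Labor force = 0.6576 × 338.18 = 222.39 million.
Unemployed = 0.0777 × 222.39 ≈ 17.28 million.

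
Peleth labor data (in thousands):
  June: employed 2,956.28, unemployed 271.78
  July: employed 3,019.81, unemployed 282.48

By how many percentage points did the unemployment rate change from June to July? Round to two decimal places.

The unemployment rate changed by +0.13 percentage points.

June: labor force = 2,956.28 + 271.78 = 3,228.06; u = 271.78/3,228.06 = 8.42%.
July: labor force = 3,019.81 + 282.48 = 3,302.29; u = 282.48/3,302.29 = 8.55%.
Change = 8.55% − 8.42% = +0.13 pp.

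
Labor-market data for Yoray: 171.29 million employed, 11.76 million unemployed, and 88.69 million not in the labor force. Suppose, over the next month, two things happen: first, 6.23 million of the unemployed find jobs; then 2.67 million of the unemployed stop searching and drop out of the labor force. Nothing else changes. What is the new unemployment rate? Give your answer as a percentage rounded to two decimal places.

Initially, labor force = 171.29 + 11.76 = 183.05 million, so u = 11.76/183.05 = 6.42%.
After the first change, unemployed falls and employed rises by 6.23; labor force unchanged → E = 177.52, U = 5.53, labor force = 183.05 million.
After the second change, unemployed and labor force both fall by 2.67 → E = 177.52, U = 2.86, labor force = 180.38 million.
New unemployment rate = 2.86 / 180.38 = 1.59%.

New unemployment rate ≈ 1.59%.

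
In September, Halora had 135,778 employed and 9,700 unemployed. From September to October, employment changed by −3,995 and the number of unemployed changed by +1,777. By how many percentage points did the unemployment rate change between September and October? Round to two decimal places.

September: labor force = 135,778 + 9,700 = 145,478; u = 9,700/145,478 = 6.67%.
October: labor force = 131,783 + 11,477 = 143,260; u = 11,477/143,260 = 8.01%.
Change = 8.01% − 6.67% = +1.34 pp.

The unemployment rate changed by +1.34 percentage points.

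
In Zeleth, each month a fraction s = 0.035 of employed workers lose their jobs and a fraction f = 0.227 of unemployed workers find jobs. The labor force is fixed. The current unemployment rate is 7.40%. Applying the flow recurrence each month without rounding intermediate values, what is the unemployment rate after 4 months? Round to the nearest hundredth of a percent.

With a fixed labor force, u_{t+1} = u_t + s·(1−u_t) − f·u_t = u_t·(1−s−f) + s.
Here 1−s−f = 0.738 and s = 0.035.
u_1 = 0.074000 × 0.738 + 0.035 = 0.089612.
u_2 = 0.089612 × 0.738 + 0.035 = 0.101134.
u_3 = 0.101134 × 0.738 + 0.035 = 0.109637.
u_4 = 0.109637 × 0.738 + 0.035 = 0.115912.

Unemployment rate after four months ≈ 11.59%.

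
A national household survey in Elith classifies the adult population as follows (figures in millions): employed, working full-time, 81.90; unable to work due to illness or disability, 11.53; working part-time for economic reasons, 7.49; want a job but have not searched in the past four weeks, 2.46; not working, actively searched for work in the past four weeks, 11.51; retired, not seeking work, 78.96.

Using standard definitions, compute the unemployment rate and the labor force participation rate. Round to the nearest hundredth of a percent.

Employed = 81.90 + 7.49 = 89.39 million (anyone who worked, including part-time for economic reasons, counts as employed).
Unemployed = 11.51 million.
Labor force = 89.39 + 11.51 = 100.90 million.
Not in labor force = 11.53 + 2.46 + 78.96 = 92.95 million (those not working and not actively searching are outside the labor force — including those who want a job but have given up searching).
Civilian working-age population = 100.90 + 92.95 = 193.85 million.
Unemployment rate = 11.51 / 100.90 = 11.41%.
Labor force participation rate = 100.90 / 193.85 = 52.05%.

Unemployment rate ≈ 11.41%; labor force participation rate ≈ 52.05%.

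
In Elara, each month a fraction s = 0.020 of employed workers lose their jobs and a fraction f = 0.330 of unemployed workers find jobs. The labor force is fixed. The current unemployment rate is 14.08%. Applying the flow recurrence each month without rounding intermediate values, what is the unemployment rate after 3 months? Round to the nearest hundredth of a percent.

With a fixed labor force, u_{t+1} = u_t + s·(1−u_t) − f·u_t = u_t·(1−s−f) + s.
Here 1−s−f = 0.650 and s = 0.020.
u_1 = 0.140800 × 0.650 + 0.020 = 0.111520.
u_2 = 0.111520 × 0.650 + 0.020 = 0.092488.
u_3 = 0.092488 × 0.650 + 0.020 = 0.080117.

Unemployment rate after three months ≈ 8.01%.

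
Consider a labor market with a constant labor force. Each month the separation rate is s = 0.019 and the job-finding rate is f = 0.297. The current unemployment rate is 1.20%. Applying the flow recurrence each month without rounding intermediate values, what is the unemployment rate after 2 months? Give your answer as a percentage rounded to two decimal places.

With a fixed labor force, u_{t+1} = u_t + s·(1−u_t) − f·u_t = u_t·(1−s−f) + s.
Here 1−s−f = 0.684 and s = 0.019.
u_1 = 0.012000 × 0.684 + 0.019 = 0.027208.
u_2 = 0.027208 × 0.684 + 0.019 = 0.037610.

Unemployment rate after two months ≈ 3.76%.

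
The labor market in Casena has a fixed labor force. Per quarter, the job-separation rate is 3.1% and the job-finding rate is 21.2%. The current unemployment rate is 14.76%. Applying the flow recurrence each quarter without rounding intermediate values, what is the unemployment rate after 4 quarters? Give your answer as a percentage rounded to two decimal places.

With a fixed labor force, u_{t+1} = u_t + s·(1−u_t) − f·u_t = u_t·(1−s−f) + s.
Here 1−s−f = 0.757 and s = 0.031.
u_1 = 0.147600 × 0.757 + 0.031 = 0.142733.
u_2 = 0.142733 × 0.757 + 0.031 = 0.139049.
u_3 = 0.139049 × 0.757 + 0.031 = 0.136260.
u_4 = 0.136260 × 0.757 + 0.031 = 0.134149.

Unemployment rate after four quarters ≈ 13.41%.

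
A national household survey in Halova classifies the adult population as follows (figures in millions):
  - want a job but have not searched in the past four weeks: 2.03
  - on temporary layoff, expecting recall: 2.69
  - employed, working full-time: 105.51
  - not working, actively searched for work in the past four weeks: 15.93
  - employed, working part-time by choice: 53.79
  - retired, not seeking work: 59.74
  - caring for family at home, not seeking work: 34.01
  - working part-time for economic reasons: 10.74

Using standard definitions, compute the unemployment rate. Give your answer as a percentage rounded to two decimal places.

Employed = 105.51 + 53.79 + 10.74 = 170.04 million (anyone who worked, including part-time for economic reasons, counts as employed).
Unemployed = 2.69 + 15.93 = 18.62 million (jobless and actively searching, or on temporary layoff).
Labor force = 170.04 + 18.62 = 188.66 million.
Unemployment rate = 18.62 / 188.66 = 9.87%.

Unemployment rate ≈ 9.87%.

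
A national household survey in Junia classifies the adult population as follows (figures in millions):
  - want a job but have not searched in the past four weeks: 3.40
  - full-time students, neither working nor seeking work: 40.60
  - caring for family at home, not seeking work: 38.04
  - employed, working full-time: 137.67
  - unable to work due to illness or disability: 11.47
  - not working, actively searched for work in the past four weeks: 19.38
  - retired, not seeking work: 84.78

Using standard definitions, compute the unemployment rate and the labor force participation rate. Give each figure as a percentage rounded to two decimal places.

Unemployment rate ≈ 12.34%; labor force participation rate ≈ 46.83%.

Employed = 137.67 million.
Unemployed = 19.38 million.
Labor force = 137.67 + 19.38 = 157.05 million.
Not in labor force = 3.40 + 40.60 + 38.04 + 11.47 + 84.78 = 178.29 million (those not working and not actively searching are outside the labor force — including those who want a job but have given up searching).
Civilian working-age population = 157.05 + 178.29 = 335.34 million.
Unemployment rate = 19.38 / 157.05 = 12.34%.
Labor force participation rate = 157.05 / 335.34 = 46.83%.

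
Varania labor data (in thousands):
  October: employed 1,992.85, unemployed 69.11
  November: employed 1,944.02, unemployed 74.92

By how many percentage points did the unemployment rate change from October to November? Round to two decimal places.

October: labor force = 1,992.85 + 69.11 = 2,061.96; u = 69.11/2,061.96 = 3.35%.
November: labor force = 1,944.02 + 74.92 = 2,018.94; u = 74.92/2,018.94 = 3.71%.
Change = 3.71% − 3.35% = +0.36 pp.

The unemployment rate changed by +0.36 percentage points.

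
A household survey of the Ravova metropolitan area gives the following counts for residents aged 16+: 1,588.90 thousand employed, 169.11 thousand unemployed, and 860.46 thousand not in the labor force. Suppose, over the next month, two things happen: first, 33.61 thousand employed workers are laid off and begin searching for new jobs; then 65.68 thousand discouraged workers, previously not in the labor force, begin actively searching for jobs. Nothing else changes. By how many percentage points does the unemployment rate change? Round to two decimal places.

Initially, labor force = 1,588.90 + 169.11 = 1,758.01 thousand, so u = 169.11/1,758.01 = 9.62%.
After the first change, employed falls and unemployed rises by 33.61; labor force unchanged → E = 1,555.29, U = 202.72, labor force = 1,758.01 thousand.
After the second change, unemployed and labor force both rise by 65.68 → E = 1,555.29, U = 268.40, labor force = 1,823.69 thousand.
New unemployment rate = 268.40 / 1,823.69 = 14.72%.
Change = 14.72% − 9.62% = +5.10 percentage points.

The unemployment rate changes by +5.10 percentage points.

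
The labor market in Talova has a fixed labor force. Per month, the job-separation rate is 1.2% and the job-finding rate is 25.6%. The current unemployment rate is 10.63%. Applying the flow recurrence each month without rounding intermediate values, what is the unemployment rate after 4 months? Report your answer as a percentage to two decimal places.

With a fixed labor force, u_{t+1} = u_t + s·(1−u_t) − f·u_t = u_t·(1−s−f) + s.
Here 1−s−f = 0.732 and s = 0.012.
u_1 = 0.106300 × 0.732 + 0.012 = 0.089812.
u_2 = 0.089812 × 0.732 + 0.012 = 0.077742.
u_3 = 0.077742 × 0.732 + 0.012 = 0.068907.
u_4 = 0.068907 × 0.732 + 0.012 = 0.062440.

Unemployment rate after four months ≈ 6.24%.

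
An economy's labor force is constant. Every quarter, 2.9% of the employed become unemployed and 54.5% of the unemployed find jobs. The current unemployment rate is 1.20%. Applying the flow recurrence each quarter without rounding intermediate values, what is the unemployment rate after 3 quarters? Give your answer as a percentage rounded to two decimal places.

With a fixed labor force, u_{t+1} = u_t + s·(1−u_t) − f·u_t = u_t·(1−s−f) + s.
Here 1−s−f = 0.426 and s = 0.029.
u_1 = 0.012000 × 0.426 + 0.029 = 0.034112.
u_2 = 0.034112 × 0.426 + 0.029 = 0.043532.
u_3 = 0.043532 × 0.426 + 0.029 = 0.047545.

Unemployment rate after three quarters ≈ 4.75%.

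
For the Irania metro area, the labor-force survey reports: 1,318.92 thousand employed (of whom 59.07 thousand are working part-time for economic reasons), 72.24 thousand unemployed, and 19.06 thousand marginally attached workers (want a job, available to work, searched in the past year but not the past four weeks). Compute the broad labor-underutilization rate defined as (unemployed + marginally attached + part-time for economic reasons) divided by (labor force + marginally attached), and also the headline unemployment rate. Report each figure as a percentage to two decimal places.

Labor force = 1,318.92 + 72.24 = 1,391.16 thousand.
Numerator = 72.24 + 19.06 + 59.07 = 150.37 thousand.
Denominator = 1,391.16 + 19.06 = 1,410.22 thousand.
Broad rate = 150.37 / 1,410.22 = 10.66%.
Headline unemployment rate = 72.24 / 1,391.16 = 5.19%.

Broad underutilization rate ≈ 10.66%; headline unemployment rate ≈ 5.19%.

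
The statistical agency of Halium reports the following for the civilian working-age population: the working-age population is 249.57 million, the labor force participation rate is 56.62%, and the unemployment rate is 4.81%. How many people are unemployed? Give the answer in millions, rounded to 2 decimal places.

About 6.80 million are unemployed.

Labor force = 0.5662 × 249.57 = 141.31 million.
Unemployed = 0.0481 × 141.31 ≈ 6.80 million.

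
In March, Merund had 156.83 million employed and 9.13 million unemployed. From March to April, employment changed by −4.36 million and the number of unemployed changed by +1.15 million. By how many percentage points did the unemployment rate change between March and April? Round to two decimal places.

March: labor force = 156.83 + 9.13 = 165.96; u = 9.13/165.96 = 5.50%.
April: labor force = 152.47 + 10.28 = 162.75; u = 10.28/162.75 = 6.32%.
Change = 6.32% − 5.50% = +0.82 pp.

The unemployment rate changed by +0.82 percentage points.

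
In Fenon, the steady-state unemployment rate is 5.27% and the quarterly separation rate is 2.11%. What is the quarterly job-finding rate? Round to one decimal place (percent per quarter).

Job-finding rate ≈ 37.9% per quarter.

From u* = s/(s+f): f = s·(1−u)/u.
f = 2.11 × (1 − 0.0527) / 0.0527 = 1.9988 / 0.0527 ≈ 37.9% per quarter.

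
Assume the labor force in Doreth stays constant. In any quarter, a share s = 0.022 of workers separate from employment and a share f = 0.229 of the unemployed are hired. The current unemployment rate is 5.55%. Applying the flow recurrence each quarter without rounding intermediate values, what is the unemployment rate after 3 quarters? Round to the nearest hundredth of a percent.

With a fixed labor force, u_{t+1} = u_t + s·(1−u_t) − f·u_t = u_t·(1−s−f) + s.
Here 1−s−f = 0.749 and s = 0.022.
u_1 = 0.055500 × 0.749 + 0.022 = 0.063570.
u_2 = 0.063570 × 0.749 + 0.022 = 0.069614.
u_3 = 0.069614 × 0.749 + 0.022 = 0.074141.

Unemployment rate after three quarters ≈ 7.41%.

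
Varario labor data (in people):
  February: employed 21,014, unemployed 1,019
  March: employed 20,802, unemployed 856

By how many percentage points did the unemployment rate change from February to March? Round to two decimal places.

February: labor force = 21,014 + 1,019 = 22,033; u = 1,019/22,033 = 4.62%.
March: labor force = 20,802 + 856 = 21,658; u = 856/21,658 = 3.95%.
Change = 3.95% − 4.62% = −0.67 pp.

The unemployment rate changed by −0.67 percentage points.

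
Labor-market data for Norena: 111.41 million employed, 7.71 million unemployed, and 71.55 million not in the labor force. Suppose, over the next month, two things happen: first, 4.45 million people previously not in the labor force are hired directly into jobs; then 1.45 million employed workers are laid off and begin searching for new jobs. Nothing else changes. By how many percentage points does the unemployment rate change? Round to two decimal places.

The unemployment rate changes by +0.94 percentage points.

Initially, labor force = 111.41 + 7.71 = 119.12 million, so u = 7.71/119.12 = 6.47%.
After the first change, employed and labor force both rise by 4.45; unemployed unchanged → E = 115.86, U = 7.71, labor force = 123.57 million.
After the second change, employed falls and unemployed rises by 1.45; labor force unchanged → E = 114.41, U = 9.16, labor force = 123.57 million.
New unemployment rate = 9.16 / 123.57 = 7.41%.
Change = 7.41% − 6.47% = +0.94 percentage points.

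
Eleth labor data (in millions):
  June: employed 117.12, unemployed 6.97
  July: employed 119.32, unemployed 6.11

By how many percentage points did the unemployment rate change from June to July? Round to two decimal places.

The unemployment rate changed by −0.75 percentage points.

June: labor force = 117.12 + 6.97 = 124.09; u = 6.97/124.09 = 5.62%.
July: labor force = 119.32 + 6.11 = 125.43; u = 6.11/125.43 = 4.87%.
Change = 4.87% − 5.62% = −0.75 pp.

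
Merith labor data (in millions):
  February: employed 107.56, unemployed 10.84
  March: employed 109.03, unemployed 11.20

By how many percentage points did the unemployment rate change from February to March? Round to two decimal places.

The unemployment rate changed by +0.16 percentage points.

February: labor force = 107.56 + 10.84 = 118.40; u = 10.84/118.40 = 9.16%.
March: labor force = 109.03 + 11.20 = 120.23; u = 11.20/120.23 = 9.32%.
Change = 9.32% − 9.16% = +0.16 pp.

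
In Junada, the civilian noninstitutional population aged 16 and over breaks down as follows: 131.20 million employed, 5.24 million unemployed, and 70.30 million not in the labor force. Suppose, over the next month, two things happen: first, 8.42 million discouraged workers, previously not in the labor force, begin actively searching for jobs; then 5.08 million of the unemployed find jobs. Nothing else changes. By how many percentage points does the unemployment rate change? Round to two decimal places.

Initially, labor force = 131.20 + 5.24 = 136.44 million, so u = 5.24/136.44 = 3.84%.
After the first change, unemployed and labor force both rise by 8.42 → E = 131.20, U = 13.66, labor force = 144.86 million.
After the second change, unemployed falls and employed rises by 5.08; labor force unchanged → E = 136.28, U = 8.58, labor force = 144.86 million.
New unemployment rate = 8.58 / 144.86 = 5.92%.
Change = 5.92% − 3.84% = +2.08 percentage points.

The unemployment rate changes by +2.08 percentage points.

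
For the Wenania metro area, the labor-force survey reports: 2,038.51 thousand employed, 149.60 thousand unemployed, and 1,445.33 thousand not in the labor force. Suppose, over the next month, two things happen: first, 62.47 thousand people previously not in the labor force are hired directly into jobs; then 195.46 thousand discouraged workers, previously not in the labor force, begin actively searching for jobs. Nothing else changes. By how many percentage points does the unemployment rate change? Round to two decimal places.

Initially, labor force = 2,038.51 + 149.60 = 2,188.11 thousand, so u = 149.60/2,188.11 = 6.84%.
After the first change, employed and labor force both rise by 62.47; unemployed unchanged → E = 2,100.98, U = 149.60, labor force = 2,250.58 thousand.
After the second change, unemployed and labor force both rise by 195.46 → E = 2,100.98, U = 345.06, labor force = 2,446.04 thousand.
New unemployment rate = 345.06 / 2,446.04 = 14.11%.
Change = 14.11% − 6.84% = +7.27 percentage points.

The unemployment rate changes by +7.27 percentage points.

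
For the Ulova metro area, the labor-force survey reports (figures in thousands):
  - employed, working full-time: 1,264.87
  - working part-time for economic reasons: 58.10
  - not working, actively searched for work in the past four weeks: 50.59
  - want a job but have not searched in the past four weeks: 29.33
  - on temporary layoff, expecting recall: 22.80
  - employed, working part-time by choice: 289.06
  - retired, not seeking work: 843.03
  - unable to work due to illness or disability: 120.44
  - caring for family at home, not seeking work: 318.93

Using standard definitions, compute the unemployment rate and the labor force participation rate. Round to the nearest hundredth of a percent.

Unemployment rate ≈ 4.35%; labor force participation rate ≈ 56.23%.

Employed = 1,264.87 + 58.10 + 289.06 = 1,612.03 thousand (anyone who worked, including part-time for economic reasons, counts as employed).
Unemployed = 50.59 + 22.80 = 73.39 thousand (jobless and actively searching, or on temporary layoff).
Labor force = 1,612.03 + 73.39 = 1,685.42 thousand.
Not in labor force = 29.33 + 843.03 + 120.44 + 318.93 = 1,311.73 thousand (those not working and not actively searching are outside the labor force — including those who want a job but have given up searching).
Civilian working-age population = 1,685.42 + 1,311.73 = 2,997.15 thousand.
Unemployment rate = 73.39 / 1,685.42 = 4.35%.
Labor force participation rate = 1,685.42 / 2,997.15 = 56.23%.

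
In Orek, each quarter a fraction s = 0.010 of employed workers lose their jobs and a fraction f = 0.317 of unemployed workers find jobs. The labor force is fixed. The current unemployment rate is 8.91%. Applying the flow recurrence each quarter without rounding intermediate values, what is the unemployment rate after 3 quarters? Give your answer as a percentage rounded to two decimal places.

With a fixed labor force, u_{t+1} = u_t + s·(1−u_t) − f·u_t = u_t·(1−s−f) + s.
Here 1−s−f = 0.673 and s = 0.010.
u_1 = 0.089100 × 0.673 + 0.010 = 0.069964.
u_2 = 0.069964 × 0.673 + 0.010 = 0.057086.
u_3 = 0.057086 × 0.673 + 0.010 = 0.048419.

Unemployment rate after three quarters ≈ 4.84%.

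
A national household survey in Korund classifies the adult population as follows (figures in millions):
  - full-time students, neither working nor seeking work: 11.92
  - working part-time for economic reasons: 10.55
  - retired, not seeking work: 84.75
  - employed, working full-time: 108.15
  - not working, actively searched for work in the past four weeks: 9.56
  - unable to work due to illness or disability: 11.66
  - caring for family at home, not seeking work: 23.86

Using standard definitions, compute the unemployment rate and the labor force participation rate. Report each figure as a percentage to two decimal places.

Employed = 10.55 + 108.15 = 118.70 million (anyone who worked, including part-time for economic reasons, counts as employed).
Unemployed = 9.56 million.
Labor force = 118.70 + 9.56 = 128.26 million.
Not in labor force = 11.92 + 84.75 + 11.66 + 23.86 = 132.19 million (those not working and not actively searching are outside the labor force).
Civilian working-age population = 128.26 + 132.19 = 260.45 million.
Unemployment rate = 9.56 / 128.26 = 7.45%.
Labor force participation rate = 128.26 / 260.45 = 49.25%.

Unemployment rate ≈ 7.45%; labor force participation rate ≈ 49.25%.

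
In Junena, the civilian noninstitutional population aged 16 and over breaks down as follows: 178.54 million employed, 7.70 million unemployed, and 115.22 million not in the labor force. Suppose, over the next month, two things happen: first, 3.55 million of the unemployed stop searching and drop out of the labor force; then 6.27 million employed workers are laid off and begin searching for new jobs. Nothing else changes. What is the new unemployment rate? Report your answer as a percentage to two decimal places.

New unemployment rate ≈ 5.70%.

Initially, labor force = 178.54 + 7.70 = 186.24 million, so u = 7.70/186.24 = 4.13%.
After the first change, unemployed and labor force both fall by 3.55 → E = 178.54, U = 4.15, labor force = 182.69 million.
After the second change, employed falls and unemployed rises by 6.27; labor force unchanged → E = 172.27, U = 10.42, labor force = 182.69 million.
New unemployment rate = 10.42 / 182.69 = 5.70%.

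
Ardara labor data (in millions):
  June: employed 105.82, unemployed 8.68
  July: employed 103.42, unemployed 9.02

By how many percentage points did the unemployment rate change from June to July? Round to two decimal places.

June: labor force = 105.82 + 8.68 = 114.50; u = 8.68/114.50 = 7.58%.
July: labor force = 103.42 + 9.02 = 112.44; u = 9.02/112.44 = 8.02%.
Change = 8.02% − 7.58% = +0.44 pp.

The unemployment rate changed by +0.44 percentage points.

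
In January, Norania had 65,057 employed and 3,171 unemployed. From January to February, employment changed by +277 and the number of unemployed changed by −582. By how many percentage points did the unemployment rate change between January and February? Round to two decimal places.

The unemployment rate changed by −0.84 percentage points.

January: labor force = 65,057 + 3,171 = 68,228; u = 3,171/68,228 = 4.65%.
February: labor force = 65,334 + 2,589 = 67,923; u = 2,589/67,923 = 3.81%.
Change = 3.81% − 4.65% = −0.84 pp.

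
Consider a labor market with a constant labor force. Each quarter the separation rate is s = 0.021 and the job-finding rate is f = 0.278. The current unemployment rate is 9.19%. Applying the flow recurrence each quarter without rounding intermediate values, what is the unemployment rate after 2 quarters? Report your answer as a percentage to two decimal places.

Unemployment rate after two quarters ≈ 8.09%.

With a fixed labor force, u_{t+1} = u_t + s·(1−u_t) − f·u_t = u_t·(1−s−f) + s.
Here 1−s−f = 0.701 and s = 0.021.
u_1 = 0.091900 × 0.701 + 0.021 = 0.085422.
u_2 = 0.085422 × 0.701 + 0.021 = 0.080881.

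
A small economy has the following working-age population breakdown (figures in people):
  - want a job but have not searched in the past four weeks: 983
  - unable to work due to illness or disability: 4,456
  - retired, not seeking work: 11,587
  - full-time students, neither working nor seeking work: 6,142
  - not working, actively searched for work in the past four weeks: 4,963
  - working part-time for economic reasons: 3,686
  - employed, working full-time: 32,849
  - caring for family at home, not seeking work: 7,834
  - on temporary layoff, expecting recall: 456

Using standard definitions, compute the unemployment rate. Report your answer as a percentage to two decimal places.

Employed = 3,686 + 32,849 = 36,535 (anyone who worked, including part-time for economic reasons, counts as employed).
Unemployed = 4,963 + 456 = 5,419 (jobless and actively searching, or on temporary layoff).
Labor force = 36,535 + 5,419 = 41,954.
Unemployment rate = 5,419 / 41,954 = 12.92%.

Unemployment rate ≈ 12.92%.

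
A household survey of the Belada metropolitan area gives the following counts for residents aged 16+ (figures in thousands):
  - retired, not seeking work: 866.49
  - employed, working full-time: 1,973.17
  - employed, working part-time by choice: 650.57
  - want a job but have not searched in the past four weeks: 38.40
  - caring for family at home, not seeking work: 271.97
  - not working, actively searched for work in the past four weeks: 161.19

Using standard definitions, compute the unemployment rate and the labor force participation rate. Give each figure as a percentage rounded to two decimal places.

Unemployment rate ≈ 5.79%; labor force participation rate ≈ 70.29%.

Employed = 1,973.17 + 650.57 = 2,623.74 thousand.
Unemployed = 161.19 thousand.
Labor force = 2,623.74 + 161.19 = 2,784.93 thousand.
Not in labor force = 866.49 + 38.40 + 271.97 = 1,176.86 thousand (those not working and not actively searching are outside the labor force — including those who want a job but have given up searching).
Civilian working-age population = 2,784.93 + 1,176.86 = 3,961.79 thousand.
Unemployment rate = 161.19 / 2,784.93 = 5.79%.
Labor force participation rate = 2,784.93 / 3,961.79 = 70.29%.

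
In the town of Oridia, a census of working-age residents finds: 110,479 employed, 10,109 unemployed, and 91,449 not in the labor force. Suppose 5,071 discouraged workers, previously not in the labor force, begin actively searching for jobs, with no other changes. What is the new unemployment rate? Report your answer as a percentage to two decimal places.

New unemployment rate ≈ 12.08%.

Initially, labor force = 110,479 + 10,109 = 120,588, so u = 10,109/120,588 = 8.38%.
After the change, unemployed and labor force both rise by 5,071 → E = 110,479, U = 15,180, labor force = 125,659.
New unemployment rate = 15,180 / 125,659 = 12.08%.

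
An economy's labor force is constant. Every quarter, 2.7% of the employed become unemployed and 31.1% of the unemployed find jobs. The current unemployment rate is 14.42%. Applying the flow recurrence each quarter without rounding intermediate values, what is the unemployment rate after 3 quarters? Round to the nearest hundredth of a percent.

With a fixed labor force, u_{t+1} = u_t + s·(1−u_t) − f·u_t = u_t·(1−s−f) + s.
Here 1−s−f = 0.662 and s = 0.027.
u_1 = 0.144200 × 0.662 + 0.027 = 0.122460.
u_2 = 0.122460 × 0.662 + 0.027 = 0.108069.
u_3 = 0.108069 × 0.662 + 0.027 = 0.098542.

Unemployment rate after three quarters ≈ 9.85%.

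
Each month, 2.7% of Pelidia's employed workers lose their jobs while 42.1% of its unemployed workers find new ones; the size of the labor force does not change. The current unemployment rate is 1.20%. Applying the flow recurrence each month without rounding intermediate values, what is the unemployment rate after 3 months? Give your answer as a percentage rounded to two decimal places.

With a fixed labor force, u_{t+1} = u_t + s·(1−u_t) − f·u_t = u_t·(1−s−f) + s.
Here 1−s−f = 0.552 and s = 0.027.
u_1 = 0.012000 × 0.552 + 0.027 = 0.033624.
u_2 = 0.033624 × 0.552 + 0.027 = 0.045560.
u_3 = 0.045560 × 0.552 + 0.027 = 0.052149.

Unemployment rate after three months ≈ 5.21%.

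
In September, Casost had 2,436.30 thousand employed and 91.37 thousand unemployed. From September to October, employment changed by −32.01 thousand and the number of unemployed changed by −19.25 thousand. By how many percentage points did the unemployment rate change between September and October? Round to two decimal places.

September: labor force = 2,436.30 + 91.37 = 2,527.67; u = 91.37/2,527.67 = 3.61%.
October: labor force = 2,404.29 + 72.12 = 2,476.41; u = 72.12/2,476.41 = 2.91%.
Change = 2.91% − 3.61% = −0.70 pp.

The unemployment rate changed by −0.70 percentage points.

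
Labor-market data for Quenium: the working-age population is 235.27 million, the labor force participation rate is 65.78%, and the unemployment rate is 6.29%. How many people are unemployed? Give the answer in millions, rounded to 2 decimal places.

Labor force = 0.6578 × 235.27 = 154.76 million.
Unemployed = 0.0629 × 154.76 ≈ 9.73 million.

About 9.73 million are unemployed.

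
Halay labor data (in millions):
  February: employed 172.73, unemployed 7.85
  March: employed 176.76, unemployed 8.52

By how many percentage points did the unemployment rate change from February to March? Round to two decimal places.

The unemployment rate changed by +0.25 percentage points.

February: labor force = 172.73 + 7.85 = 180.58; u = 7.85/180.58 = 4.35%.
March: labor force = 176.76 + 8.52 = 185.28; u = 8.52/185.28 = 4.60%.
Change = 4.60% − 4.35% = +0.25 pp.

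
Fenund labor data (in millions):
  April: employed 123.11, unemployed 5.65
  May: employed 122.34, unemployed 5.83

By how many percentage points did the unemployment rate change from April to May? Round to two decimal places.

The unemployment rate changed by +0.16 percentage points.

April: labor force = 123.11 + 5.65 = 128.76; u = 5.65/128.76 = 4.39%.
May: labor force = 122.34 + 5.83 = 128.17; u = 5.83/128.17 = 4.55%.
Change = 4.55% − 4.39% = +0.16 pp.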